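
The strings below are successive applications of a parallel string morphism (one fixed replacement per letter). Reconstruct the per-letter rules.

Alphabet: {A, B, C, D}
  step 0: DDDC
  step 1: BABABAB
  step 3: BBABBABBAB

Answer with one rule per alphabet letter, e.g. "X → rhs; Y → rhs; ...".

A->D, B->C, C->B, D->BA

  step 0 ⇒ step 1: DDDC ⇒ BA·BA·BA·B
    C ↦ B
    D ↦ BA
    A ↦ D  (constrained at step 1)
    B ↦ C  (constrained at step 1)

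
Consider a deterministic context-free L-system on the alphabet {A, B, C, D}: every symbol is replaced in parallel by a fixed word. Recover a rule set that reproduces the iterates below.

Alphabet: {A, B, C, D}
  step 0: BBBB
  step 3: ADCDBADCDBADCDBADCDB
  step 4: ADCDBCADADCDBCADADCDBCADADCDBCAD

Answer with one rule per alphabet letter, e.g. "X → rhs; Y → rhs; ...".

  step 3 ⇒ step 4: ADCDBADCDBADCDBADCDB ⇒ AD·C·DB·C·AD·AD·C·DB·C·AD·AD·C·DB·C·AD·AD·C·DB·C·AD
    A ↦ AD
    B ↦ AD
    C ↦ DB
    D ↦ C

A->AD, B->AD, C->DB, D->C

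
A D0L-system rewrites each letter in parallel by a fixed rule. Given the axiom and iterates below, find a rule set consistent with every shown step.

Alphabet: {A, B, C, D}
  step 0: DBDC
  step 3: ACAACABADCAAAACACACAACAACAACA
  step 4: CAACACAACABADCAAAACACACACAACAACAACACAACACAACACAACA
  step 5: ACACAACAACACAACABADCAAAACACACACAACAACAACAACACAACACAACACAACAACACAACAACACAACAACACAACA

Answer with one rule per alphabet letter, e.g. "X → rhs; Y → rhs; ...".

A->CA, B->BAD, C->A, D->AA

  step 4 ⇒ step 5: CAACACAACABADCAAAACACACACAACAACAACACAACACAACACAACA ⇒ A·CA·CA·A·CA·A·CA·CA·A·CA·BAD·CA·AA·A·CA·CA·CA·CA·A·CA·A·CA·A·CA·A·CA·CA·A·CA·CA·A·CA·CA·A·CA·A·CA·CA·A·CA·A·CA·CA·A·CA·A·CA·CA·A·CA
    A ↦ CA
    B ↦ BAD
    C ↦ A
    D ↦ AA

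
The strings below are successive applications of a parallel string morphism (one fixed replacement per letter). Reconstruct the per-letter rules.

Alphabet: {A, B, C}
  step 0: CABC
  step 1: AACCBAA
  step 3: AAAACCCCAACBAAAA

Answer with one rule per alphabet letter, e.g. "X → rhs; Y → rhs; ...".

  step 0 ⇒ step 1: CABC ⇒ AA·C·CB·AA
    A ↦ C
    B ↦ CB
    C ↦ AA

A->C, B->CB, C->AA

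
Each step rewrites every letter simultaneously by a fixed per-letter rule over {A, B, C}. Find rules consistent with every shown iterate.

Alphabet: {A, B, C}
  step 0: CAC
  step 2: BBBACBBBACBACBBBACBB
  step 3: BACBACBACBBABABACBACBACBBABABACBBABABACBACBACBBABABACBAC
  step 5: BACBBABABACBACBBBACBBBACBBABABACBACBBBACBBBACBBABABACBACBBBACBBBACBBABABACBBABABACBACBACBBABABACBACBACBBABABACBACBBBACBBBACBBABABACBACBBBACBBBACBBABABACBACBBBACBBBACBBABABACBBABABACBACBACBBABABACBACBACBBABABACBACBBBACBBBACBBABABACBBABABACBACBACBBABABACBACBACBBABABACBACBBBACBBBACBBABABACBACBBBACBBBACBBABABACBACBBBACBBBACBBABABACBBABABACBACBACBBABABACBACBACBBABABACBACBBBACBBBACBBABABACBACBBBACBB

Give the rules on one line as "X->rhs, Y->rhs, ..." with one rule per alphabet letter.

  step 2 ⇒ step 3: BBBACBBBACBACBBBACBB ⇒ BAC·BAC·BAC·BB·ABA·BAC·BAC·BAC·BB·ABA·BAC·BB·ABA·BAC·BAC·BAC·BB·ABA·BAC·BAC
    A ↦ BB
    B ↦ BAC
    C ↦ ABA

A->BB, B->BAC, C->ABA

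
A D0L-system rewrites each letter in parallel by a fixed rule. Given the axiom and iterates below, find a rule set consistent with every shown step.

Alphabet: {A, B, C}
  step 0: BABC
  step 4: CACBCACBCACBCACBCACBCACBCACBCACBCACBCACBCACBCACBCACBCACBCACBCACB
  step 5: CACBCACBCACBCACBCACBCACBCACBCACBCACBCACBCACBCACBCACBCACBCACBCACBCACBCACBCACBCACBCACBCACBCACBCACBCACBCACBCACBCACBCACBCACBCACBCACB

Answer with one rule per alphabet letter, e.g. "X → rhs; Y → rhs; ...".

  step 4 ⇒ step 5: CACBCACBCACBCACBCACBCACBCACBCACBCACBCACBCACBCACBCACBCACBCACBCACB ⇒ CA·CB·CA·CB·CA·CB·CA·CB·CA·CB·CA·CB·CA·CB·CA·CB·CA·CB·CA·CB·CA·CB·CA·CB·CA·CB·CA·CB·CA·CB·CA·CB·CA·CB·CA·CB·CA·CB·CA·CB·CA·CB·CA·CB·CA·CB·CA·CB·CA·CB·CA·CB·CA·CB·CA·CB·CA·CB·CA·CB·CA·CB·CA·CB
    A ↦ CB
    B ↦ CB
    C ↦ CA

A->CB, B->CB, C->CA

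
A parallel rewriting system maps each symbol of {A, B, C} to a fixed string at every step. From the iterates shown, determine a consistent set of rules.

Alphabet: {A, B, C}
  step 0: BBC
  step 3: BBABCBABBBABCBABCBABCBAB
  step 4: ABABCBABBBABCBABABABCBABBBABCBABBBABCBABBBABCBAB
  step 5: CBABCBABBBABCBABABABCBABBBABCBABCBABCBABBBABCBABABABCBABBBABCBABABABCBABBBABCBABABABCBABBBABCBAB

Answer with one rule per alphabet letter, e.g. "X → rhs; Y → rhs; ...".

A->CB, B->AB, C->BB

  step 4 ⇒ step 5: ABABCBABBBABCBABABABCBABBBABCBABBBABCBABBBABCBAB ⇒ CB·AB·CB·AB·BB·AB·CB·AB·AB·AB·CB·AB·BB·AB·CB·AB·CB·AB·CB·AB·BB·AB·CB·AB·AB·AB·CB·AB·BB·AB·CB·AB·AB·AB·CB·AB·BB·AB·CB·AB·AB·AB·CB·AB·BB·AB·CB·AB
    A ↦ CB
    B ↦ AB
    C ↦ BB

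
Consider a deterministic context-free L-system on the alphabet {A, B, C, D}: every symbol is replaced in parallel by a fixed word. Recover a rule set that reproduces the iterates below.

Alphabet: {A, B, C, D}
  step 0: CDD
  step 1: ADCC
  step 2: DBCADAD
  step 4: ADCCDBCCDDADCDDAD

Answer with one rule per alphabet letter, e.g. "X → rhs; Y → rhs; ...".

A->DB, B->DD, C->AD, D->C

  step 1 ⇒ step 2: ADCC ⇒ DB·C·AD·AD
    A ↦ DB
    C ↦ AD
    D ↦ C
    B ↦ DD  (constrained at step 2)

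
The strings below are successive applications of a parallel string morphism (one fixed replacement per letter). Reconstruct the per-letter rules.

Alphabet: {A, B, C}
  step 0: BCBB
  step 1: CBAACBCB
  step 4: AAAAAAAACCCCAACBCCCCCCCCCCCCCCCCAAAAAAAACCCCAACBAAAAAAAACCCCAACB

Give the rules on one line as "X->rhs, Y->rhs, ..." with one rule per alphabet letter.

  step 0 ⇒ step 1: BCBB ⇒ CB·AA·CB·CB
    B ↦ CB
    C ↦ AA
    A ↦ CC  (constrained at step 1)

A->CC, B->CB, C->AA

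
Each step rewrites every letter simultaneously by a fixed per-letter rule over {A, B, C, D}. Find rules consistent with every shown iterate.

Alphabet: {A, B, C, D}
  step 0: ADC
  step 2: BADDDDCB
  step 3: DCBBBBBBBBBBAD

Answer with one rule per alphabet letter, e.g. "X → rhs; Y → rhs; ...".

A->CB, B->D, C->BA, D->BB

  step 2 ⇒ step 3: BADDDDCB ⇒ D·CB·BB·BB·BB·BB·BA·D
    A ↦ CB
    B ↦ D
    C ↦ BA
    D ↦ BB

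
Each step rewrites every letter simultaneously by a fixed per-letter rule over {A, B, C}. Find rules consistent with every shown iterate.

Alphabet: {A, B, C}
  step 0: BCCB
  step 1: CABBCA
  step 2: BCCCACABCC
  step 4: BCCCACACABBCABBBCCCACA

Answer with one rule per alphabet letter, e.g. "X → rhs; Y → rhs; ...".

A->CC, B->CA, C->B

  step 1 ⇒ step 2: CABBCA ⇒ B·CC·CA·CA·B·CC
    A ↦ CC
    B ↦ CA
    C ↦ B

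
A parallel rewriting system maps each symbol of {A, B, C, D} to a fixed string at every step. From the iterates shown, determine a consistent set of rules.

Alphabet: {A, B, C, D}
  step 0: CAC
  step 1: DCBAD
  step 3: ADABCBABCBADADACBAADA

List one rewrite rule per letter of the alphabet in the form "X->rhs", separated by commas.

  step 0 ⇒ step 1: CAC ⇒ D·CBA·D
    A ↦ CBA
    C ↦ D
    B ↦ ADA  (constrained at step 1)
    D ↦ B  (constrained at step 1)

A->CBA, B->ADA, C->D, D->B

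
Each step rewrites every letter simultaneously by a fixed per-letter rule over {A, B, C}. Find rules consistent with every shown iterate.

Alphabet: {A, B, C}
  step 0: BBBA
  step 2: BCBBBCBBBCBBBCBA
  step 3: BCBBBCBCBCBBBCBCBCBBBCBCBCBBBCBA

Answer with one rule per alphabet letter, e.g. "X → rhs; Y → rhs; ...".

  step 2 ⇒ step 3: BCBBBCBBBCBBBCBA ⇒ BC·BB·BC·BC·BC·BB·BC·BC·BC·BB·BC·BC·BC·BB·BC·BA
    A ↦ BA
    B ↦ BC
    C ↦ BB

A->BA, B->BC, C->BB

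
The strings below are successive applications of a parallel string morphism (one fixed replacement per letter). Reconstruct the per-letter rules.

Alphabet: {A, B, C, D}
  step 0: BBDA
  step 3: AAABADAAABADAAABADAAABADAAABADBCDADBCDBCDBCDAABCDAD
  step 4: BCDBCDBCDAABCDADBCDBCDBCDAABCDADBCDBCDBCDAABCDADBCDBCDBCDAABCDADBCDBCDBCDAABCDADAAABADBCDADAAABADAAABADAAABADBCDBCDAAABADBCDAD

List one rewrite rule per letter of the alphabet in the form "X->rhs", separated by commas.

A->BCD, B->AA, C->AB, D->AD

  step 3 ⇒ step 4: AAABADAAABADAAABADAAABADAAABADBCDADBCDBCDBCDAABCDAD ⇒ BCD·BCD·BCD·AA·BCD·AD·BCD·BCD·BCD·AA·BCD·AD·BCD·BCD·BCD·AA·BCD·AD·BCD·BCD·BCD·AA·BCD·AD·BCD·BCD·BCD·AA·BCD·AD·AA·AB·AD·BCD·AD·AA·AB·AD·AA·AB·AD·AA·AB·AD·BCD·BCD·AA·AB·AD·BCD·AD
    A ↦ BCD
    B ↦ AA
    C ↦ AB
    D ↦ AD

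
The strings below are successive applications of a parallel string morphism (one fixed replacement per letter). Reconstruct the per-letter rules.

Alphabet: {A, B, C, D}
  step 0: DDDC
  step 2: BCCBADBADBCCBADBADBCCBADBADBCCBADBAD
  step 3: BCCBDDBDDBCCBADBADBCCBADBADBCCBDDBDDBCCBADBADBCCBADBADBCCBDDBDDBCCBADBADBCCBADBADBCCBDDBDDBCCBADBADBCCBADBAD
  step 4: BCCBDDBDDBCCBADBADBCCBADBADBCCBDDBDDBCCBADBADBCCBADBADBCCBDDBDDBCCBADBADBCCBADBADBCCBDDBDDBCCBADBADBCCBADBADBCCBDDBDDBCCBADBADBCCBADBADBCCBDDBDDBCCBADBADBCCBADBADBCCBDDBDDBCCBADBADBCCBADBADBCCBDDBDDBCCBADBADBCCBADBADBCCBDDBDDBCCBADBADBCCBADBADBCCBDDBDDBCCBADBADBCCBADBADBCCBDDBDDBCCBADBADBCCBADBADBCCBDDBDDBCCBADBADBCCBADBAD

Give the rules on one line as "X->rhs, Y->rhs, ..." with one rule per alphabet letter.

A->BAD, B->BCC, C->BDD, D->BAD

  step 3 ⇒ step 4: BCCBDDBDDBCCBADBADBCCBADBADBCCBDDBDDBCCBADBADBCCBADBADBCCBDDBDDBCCBADBADBCCBADBADBCCBDDBDDBCCBADBADBCCBADBAD ⇒ BCC·BDD·BDD·BCC·BAD·BAD·BCC·BAD·BAD·BCC·BDD·BDD·BCC·BAD·BAD·BCC·BAD·BAD·BCC·BDD·BDD·BCC·BAD·BAD·BCC·BAD·BAD·BCC·BDD·BDD·BCC·BAD·BAD·BCC·BAD·BAD·BCC·BDD·BDD·BCC·BAD·BAD·BCC·BAD·BAD·BCC·BDD·BDD·BCC·BAD·BAD·BCC·BAD·BAD·BCC·BDD·BDD·BCC·BAD·BAD·BCC·BAD·BAD·BCC·BDD·BDD·BCC·BAD·BAD·BCC·BAD·BAD·BCC·BDD·BDD·BCC·BAD·BAD·BCC·BAD·BAD·BCC·BDD·BDD·BCC·BAD·BAD·BCC·BAD·BAD·BCC·BDD·BDD·BCC·BAD·BAD·BCC·BAD·BAD·BCC·BDD·BDD·BCC·BAD·BAD·BCC·BAD·BAD
    A ↦ BAD
    B ↦ BCC
    C ↦ BDD
    D ↦ BAD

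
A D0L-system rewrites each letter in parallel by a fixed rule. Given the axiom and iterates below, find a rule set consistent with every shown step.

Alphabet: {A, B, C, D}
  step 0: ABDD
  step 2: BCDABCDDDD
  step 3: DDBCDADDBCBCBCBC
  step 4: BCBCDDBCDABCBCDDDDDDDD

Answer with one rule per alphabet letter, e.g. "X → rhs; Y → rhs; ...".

A->DA, B->D, C->D, D->BC

  step 3 ⇒ step 4: DDBCDADDBCBCBCBC ⇒ BC·BC·D·D·BC·DA·BC·BC·D·D·D·D·D·D·D·D
    A ↦ DA
    B ↦ D
    C ↦ D
    D ↦ BC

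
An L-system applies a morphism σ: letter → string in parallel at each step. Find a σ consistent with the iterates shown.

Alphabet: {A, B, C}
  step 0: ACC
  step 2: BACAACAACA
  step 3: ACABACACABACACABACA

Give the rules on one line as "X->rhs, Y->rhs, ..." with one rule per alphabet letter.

  step 2 ⇒ step 3: BACAACAACA ⇒ A·CA·BA·CA·CA·BA·CA·CA·BA·CA
    A ↦ CA
    B ↦ A
    C ↦ BA

A->CA, B->A, C->BA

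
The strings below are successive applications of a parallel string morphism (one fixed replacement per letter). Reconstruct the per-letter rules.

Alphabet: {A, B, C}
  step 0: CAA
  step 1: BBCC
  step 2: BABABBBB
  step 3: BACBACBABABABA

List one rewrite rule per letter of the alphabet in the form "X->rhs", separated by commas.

A->C, B->BA, C->BB

  step 2 ⇒ step 3: BABABBBB ⇒ BA·C·BA·C·BA·BA·BA·BA
    A ↦ C
    B ↦ BA
  step 0 ⇒ step 1: CAA ⇒ BB·C·C
    C ↦ BB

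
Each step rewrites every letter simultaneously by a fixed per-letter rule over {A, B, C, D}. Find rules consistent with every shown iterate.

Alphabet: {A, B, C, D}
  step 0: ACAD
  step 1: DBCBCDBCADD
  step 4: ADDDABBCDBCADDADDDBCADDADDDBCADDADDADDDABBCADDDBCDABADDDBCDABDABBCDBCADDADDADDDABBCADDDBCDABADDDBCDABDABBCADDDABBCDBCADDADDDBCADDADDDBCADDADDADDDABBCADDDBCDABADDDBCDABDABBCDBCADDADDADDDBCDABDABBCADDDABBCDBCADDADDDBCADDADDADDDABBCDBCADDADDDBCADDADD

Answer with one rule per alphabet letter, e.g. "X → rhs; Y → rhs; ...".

  step 0 ⇒ step 1: ACAD ⇒ DBC·BC·DBC·ADD
    A ↦ DBC
    C ↦ BC
    D ↦ ADD
    B ↦ DAB  (constrained at step 1)

A->DBC, B->DAB, C->BC, D->ADD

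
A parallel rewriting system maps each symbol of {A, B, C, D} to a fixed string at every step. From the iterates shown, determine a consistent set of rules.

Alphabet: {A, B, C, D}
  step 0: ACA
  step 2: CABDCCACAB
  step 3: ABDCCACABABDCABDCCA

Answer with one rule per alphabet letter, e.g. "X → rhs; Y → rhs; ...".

A->DC, B->CA, C->AB, D->C

  step 2 ⇒ step 3: CABDCCACAB ⇒ AB·DC·CA·C·AB·AB·DC·AB·DC·CA
    A ↦ DC
    B ↦ CA
    C ↦ AB
    D ↦ C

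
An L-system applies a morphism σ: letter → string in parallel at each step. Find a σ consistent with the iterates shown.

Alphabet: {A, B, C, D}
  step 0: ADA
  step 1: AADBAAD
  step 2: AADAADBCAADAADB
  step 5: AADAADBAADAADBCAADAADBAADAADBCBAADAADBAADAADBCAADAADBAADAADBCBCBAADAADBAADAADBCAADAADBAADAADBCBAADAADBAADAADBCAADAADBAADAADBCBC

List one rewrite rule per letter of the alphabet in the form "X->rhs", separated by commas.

  step 1 ⇒ step 2: AADBAAD ⇒ AAD·AAD·B·C·AAD·AAD·B
    A ↦ AAD
    B ↦ C
    D ↦ B
    C ↦ B  (constrained at step 2)

A->AAD, B->C, C->B, D->B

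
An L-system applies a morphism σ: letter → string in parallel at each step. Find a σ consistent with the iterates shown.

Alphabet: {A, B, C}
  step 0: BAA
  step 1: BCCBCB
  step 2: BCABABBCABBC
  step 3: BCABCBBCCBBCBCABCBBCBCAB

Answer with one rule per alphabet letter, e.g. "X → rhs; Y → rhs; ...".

A->CB, B->BC, C->AB

  step 2 ⇒ step 3: BCABABBCABBC ⇒ BC·AB·CB·BC·CB·BC·BC·AB·CB·BC·BC·AB
    A ↦ CB
    B ↦ BC
    C ↦ AB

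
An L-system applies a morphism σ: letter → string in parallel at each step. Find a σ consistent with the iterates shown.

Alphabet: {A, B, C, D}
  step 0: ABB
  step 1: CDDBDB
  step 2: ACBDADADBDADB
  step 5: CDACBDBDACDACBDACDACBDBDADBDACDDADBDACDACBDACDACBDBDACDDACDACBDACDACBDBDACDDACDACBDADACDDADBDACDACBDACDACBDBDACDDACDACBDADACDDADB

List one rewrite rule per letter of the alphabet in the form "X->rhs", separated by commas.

  step 1 ⇒ step 2: CDDBDB ⇒ ACB·DA·DA·DB·DA·DB
    B ↦ DB
    C ↦ ACB
    D ↦ DA
  step 0 ⇒ step 1: ABB ⇒ CD·DB·DB
    A ↦ CD

A->CD, B->DB, C->ACB, D->DA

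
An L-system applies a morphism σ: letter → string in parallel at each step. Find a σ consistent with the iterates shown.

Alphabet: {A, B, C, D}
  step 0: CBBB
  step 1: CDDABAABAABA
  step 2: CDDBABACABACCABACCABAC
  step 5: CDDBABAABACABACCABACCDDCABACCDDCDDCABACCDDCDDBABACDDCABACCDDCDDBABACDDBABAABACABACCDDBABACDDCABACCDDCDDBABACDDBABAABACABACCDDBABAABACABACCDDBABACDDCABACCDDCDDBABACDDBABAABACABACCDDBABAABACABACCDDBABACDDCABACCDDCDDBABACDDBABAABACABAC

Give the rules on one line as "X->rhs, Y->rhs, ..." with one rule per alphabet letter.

  step 1 ⇒ step 2: CDDABAABAABA ⇒ CDD·BA·BA·C·ABA·C·C·ABA·C·C·ABA·C
    A ↦ C
    B ↦ ABA
    C ↦ CDD
    D ↦ BA

A->C, B->ABA, C->CDD, D->BA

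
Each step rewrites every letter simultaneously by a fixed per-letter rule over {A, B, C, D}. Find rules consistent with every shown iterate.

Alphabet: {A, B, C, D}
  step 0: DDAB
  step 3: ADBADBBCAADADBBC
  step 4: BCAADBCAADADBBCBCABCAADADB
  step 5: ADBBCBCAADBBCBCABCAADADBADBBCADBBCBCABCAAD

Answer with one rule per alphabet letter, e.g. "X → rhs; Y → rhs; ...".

A->BC, B->AD, C->B, D->A

  step 4 ⇒ step 5: BCAADBCAADADBBCBCABCAADADB ⇒ AD·B·BC·BC·A·AD·B·BC·BC·A·BC·A·AD·AD·B·AD·B·BC·AD·B·BC·BC·A·BC·A·AD
    A ↦ BC
    B ↦ AD
    C ↦ B
    D ↦ A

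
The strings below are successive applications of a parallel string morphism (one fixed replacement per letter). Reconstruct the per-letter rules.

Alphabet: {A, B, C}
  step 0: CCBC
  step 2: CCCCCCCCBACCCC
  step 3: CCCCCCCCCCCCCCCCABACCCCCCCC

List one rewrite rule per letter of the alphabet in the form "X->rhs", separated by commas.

  step 2 ⇒ step 3: CCCCCCCCBACCCC ⇒ CC·CC·CC·CC·CC·CC·CC·CC·A·BA·CC·CC·CC·CC
    A ↦ BA
    B ↦ A
    C ↦ CC

A->BA, B->A, C->CC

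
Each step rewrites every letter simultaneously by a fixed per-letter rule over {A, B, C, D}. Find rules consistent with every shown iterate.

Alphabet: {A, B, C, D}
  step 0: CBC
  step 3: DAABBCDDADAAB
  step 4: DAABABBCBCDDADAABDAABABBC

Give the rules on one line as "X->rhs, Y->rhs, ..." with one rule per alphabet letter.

A->AB, B->BC, C->D, D->DA

  step 3 ⇒ step 4: DAABBCDDADAAB ⇒ DA·AB·AB·BC·BC·D·DA·DA·AB·DA·AB·AB·BC
    A ↦ AB
    B ↦ BC
    C ↦ D
    D ↦ DA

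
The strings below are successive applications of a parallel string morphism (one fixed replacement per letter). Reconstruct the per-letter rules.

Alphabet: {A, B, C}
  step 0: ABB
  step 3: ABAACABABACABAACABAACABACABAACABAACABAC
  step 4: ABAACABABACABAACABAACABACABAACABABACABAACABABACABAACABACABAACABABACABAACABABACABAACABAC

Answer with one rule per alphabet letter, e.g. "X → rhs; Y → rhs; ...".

  step 3 ⇒ step 4: ABAACABABACABAACABAACABACABAACABAACABAC ⇒ AB·AAC·AB·AB·AC·AB·AAC·AB·AAC·AB·AC·AB·AAC·AB·AB·AC·AB·AAC·AB·AB·AC·AB·AAC·AB·AC·AB·AAC·AB·AB·AC·AB·AAC·AB·AB·AC·AB·AAC·AB·AC
    A ↦ AB
    B ↦ AAC
    C ↦ AC

A->AB, B->AAC, C->AC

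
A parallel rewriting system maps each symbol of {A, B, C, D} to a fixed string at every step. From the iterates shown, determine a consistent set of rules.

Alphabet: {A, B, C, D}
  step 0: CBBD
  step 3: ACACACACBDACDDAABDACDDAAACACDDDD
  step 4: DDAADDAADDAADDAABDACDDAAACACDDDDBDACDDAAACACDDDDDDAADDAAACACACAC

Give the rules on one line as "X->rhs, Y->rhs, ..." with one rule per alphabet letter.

  step 3 ⇒ step 4: ACACACACBDACDDAABDACDDAAACACDDDD ⇒ DD·AA·DD·AA·DD·AA·DD·AA·BD·AC·DD·AA·AC·AC·DD·DD·BD·AC·DD·AA·AC·AC·DD·DD·DD·AA·DD·AA·AC·AC·AC·AC
    A ↦ DD
    B ↦ BD
    C ↦ AA
    D ↦ AC

A->DD, B->BD, C->AA, D->AC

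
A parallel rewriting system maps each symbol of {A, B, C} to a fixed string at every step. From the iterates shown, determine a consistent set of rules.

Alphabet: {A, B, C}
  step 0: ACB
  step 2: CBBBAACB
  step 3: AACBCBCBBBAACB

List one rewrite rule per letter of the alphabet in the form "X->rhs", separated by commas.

A->B, B->CB, C->AA

  step 2 ⇒ step 3: CBBBAACB ⇒ AA·CB·CB·CB·B·B·AA·CB
    A ↦ B
    B ↦ CB
    C ↦ AA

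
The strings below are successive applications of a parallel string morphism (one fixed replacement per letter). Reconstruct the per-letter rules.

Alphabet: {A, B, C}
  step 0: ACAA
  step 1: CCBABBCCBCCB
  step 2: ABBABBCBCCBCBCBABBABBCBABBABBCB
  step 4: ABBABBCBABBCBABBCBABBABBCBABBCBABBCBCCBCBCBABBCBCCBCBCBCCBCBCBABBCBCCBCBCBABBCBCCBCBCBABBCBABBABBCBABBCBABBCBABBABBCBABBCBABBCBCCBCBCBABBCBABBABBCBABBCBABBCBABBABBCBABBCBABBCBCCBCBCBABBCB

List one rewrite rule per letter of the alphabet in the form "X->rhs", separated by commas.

A->CCB, B->CB, C->ABB

  step 1 ⇒ step 2: CCBABBCCBCCB ⇒ ABB·ABB·CB·CCB·CB·CB·ABB·ABB·CB·ABB·ABB·CB
    A ↦ CCB
    B ↦ CB
    C ↦ ABB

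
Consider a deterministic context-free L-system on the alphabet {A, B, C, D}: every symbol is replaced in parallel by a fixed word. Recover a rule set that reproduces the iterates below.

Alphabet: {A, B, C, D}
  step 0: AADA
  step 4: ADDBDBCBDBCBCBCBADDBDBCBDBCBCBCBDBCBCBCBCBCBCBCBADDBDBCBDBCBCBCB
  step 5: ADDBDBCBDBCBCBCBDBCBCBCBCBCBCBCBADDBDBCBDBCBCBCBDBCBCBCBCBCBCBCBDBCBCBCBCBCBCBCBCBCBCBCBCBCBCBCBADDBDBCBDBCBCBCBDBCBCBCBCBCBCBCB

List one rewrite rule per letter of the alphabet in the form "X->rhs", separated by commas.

A->AD, B->CB, C->CB, D->DB

  step 4 ⇒ step 5: ADDBDBCBDBCBCBCBADDBDBCBDBCBCBCBDBCBCBCBCBCBCBCBADDBDBCBDBCBCBCB ⇒ AD·DB·DB·CB·DB·CB·CB·CB·DB·CB·CB·CB·CB·CB·CB·CB·AD·DB·DB·CB·DB·CB·CB·CB·DB·CB·CB·CB·CB·CB·CB·CB·DB·CB·CB·CB·CB·CB·CB·CB·CB·CB·CB·CB·CB·CB·CB·CB·AD·DB·DB·CB·DB·CB·CB·CB·DB·CB·CB·CB·CB·CB·CB·CB
    A ↦ AD
    B ↦ CB
    C ↦ CB
    D ↦ DB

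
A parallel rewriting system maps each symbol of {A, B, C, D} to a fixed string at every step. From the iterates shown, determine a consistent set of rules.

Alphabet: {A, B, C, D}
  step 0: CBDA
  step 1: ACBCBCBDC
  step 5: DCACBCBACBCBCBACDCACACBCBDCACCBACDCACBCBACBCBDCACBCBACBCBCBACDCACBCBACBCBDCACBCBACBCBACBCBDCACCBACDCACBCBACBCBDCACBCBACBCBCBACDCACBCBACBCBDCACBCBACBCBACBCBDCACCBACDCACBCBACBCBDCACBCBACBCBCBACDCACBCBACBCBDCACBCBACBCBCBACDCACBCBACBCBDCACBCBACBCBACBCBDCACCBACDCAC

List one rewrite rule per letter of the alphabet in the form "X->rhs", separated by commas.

A->DC, B->BCB, C->AC, D->CB

  step 0 ⇒ step 1: CBDA ⇒ AC·BCB·CB·DC
    A ↦ DC
    B ↦ BCB
    C ↦ AC
    D ↦ CB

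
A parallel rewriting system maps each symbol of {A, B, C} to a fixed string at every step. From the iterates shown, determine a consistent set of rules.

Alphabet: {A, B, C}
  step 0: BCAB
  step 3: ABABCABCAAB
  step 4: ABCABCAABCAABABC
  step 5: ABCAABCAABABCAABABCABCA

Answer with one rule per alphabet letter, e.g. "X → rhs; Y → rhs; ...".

  step 4 ⇒ step 5: ABCABCAABCAABABC ⇒ AB·C·A·AB·C·A·AB·AB·C·A·AB·AB·C·AB·C·A
    A ↦ AB
    B ↦ C
    C ↦ A

A->AB, B->C, C->A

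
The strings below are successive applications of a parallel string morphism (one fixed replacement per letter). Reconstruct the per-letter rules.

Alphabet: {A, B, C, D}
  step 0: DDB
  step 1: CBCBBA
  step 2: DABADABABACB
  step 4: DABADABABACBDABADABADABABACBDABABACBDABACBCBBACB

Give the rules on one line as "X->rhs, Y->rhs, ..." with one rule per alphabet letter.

A->CB, B->BA, C->DA, D->CB

  step 1 ⇒ step 2: CBCBBA ⇒ DA·BA·DA·BA·BA·CB
    A ↦ CB
    B ↦ BA
    C ↦ DA
  step 0 ⇒ step 1: DDB ⇒ CB·CB·BA
    D ↦ CB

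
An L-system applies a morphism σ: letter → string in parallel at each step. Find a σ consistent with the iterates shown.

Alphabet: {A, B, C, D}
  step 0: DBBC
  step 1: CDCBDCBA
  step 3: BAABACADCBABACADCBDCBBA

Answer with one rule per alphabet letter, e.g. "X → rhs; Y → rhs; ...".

  step 0 ⇒ step 1: DBBC ⇒ C·DCB·DCB·A
    B ↦ DCB
    C ↦ A
    D ↦ C
    A ↦ BA  (constrained at step 1)

A->BA, B->DCB, C->A, D->C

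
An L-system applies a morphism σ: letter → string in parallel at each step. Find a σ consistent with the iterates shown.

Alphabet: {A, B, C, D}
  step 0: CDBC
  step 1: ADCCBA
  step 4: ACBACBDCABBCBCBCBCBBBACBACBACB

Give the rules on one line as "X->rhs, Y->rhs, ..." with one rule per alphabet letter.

  step 0 ⇒ step 1: CDBC ⇒ A·DC·CB·A
    B ↦ CB
    C ↦ A
    D ↦ DC
    A ↦ BB  (constrained at step 1)

A->BB, B->CB, C->A, D->DC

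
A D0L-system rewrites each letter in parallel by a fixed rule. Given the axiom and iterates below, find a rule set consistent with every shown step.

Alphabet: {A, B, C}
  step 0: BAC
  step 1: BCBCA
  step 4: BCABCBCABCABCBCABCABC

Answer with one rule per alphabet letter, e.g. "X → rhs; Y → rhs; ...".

  step 0 ⇒ step 1: BAC ⇒ BC·BC·A
    A ↦ BC
    B ↦ BC
    C ↦ A

A->BC, B->BC, C->A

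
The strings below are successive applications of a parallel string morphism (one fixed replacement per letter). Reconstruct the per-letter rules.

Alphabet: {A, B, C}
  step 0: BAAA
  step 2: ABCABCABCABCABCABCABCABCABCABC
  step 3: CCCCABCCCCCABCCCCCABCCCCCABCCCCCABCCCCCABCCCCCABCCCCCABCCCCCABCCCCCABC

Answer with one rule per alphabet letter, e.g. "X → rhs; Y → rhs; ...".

  step 2 ⇒ step 3: ABCABCABCABCABCABCABCABCABCABC ⇒ CCC·C·ABC·CCC·C·ABC·CCC·C·ABC·CCC·C·ABC·CCC·C·ABC·CCC·C·ABC·CCC·C·ABC·CCC·C·ABC·CCC·C·ABC·CCC·C·ABC
    A ↦ CCC
    B ↦ C
    C ↦ ABC

A->CCC, B->C, C->ABC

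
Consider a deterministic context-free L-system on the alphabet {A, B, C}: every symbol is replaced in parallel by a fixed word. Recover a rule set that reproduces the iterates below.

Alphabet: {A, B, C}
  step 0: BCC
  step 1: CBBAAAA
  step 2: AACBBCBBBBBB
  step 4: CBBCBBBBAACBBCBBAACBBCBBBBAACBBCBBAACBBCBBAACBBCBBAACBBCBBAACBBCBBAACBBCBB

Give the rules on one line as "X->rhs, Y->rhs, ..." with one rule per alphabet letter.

  step 1 ⇒ step 2: CBBAAAA ⇒ AA·CBB·CBB·B·B·B·B
    A ↦ B
    B ↦ CBB
    C ↦ AA

A->B, B->CBB, C->AA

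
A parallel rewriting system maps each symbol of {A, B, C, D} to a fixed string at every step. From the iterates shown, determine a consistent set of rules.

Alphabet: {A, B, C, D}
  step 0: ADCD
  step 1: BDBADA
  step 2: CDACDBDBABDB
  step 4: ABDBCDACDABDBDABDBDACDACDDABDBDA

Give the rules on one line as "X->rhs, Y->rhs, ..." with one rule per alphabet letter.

A->BDB, B->CD, C->D, D->A

  step 1 ⇒ step 2: BDBADA ⇒ CD·A·CD·BDB·A·BDB
    A ↦ BDB
    B ↦ CD
    D ↦ A
  step 0 ⇒ step 1: ADCD ⇒ BDB·A·D·A
    C ↦ D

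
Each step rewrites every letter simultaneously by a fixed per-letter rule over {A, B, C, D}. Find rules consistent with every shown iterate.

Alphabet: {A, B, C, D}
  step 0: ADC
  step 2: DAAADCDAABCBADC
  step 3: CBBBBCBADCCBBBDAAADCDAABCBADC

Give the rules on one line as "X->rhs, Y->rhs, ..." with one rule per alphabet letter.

  step 2 ⇒ step 3: DAAADCDAABCBADC ⇒ CB·B·B·B·CB·ADC·CB·B·B·DAA·ADC·DAA·B·CB·ADC
    A ↦ B
    B ↦ DAA
    C ↦ ADC
    D ↦ CB

A->B, B->DAA, C->ADC, D->CB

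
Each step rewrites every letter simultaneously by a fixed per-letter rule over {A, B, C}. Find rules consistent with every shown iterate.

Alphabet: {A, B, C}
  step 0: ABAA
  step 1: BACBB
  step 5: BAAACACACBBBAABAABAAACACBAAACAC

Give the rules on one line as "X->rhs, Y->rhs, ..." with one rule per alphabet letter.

  step 0 ⇒ step 1: ABAA ⇒ B·AC·B·B
    A ↦ B
    B ↦ AC
    C ↦ AA  (constrained at step 1)

A->B, B->AC, C->AA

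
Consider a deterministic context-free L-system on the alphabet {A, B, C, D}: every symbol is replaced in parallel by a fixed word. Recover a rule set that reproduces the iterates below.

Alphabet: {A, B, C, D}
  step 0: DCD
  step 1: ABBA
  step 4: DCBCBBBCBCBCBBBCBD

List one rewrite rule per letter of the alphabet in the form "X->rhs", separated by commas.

A->D, B->CB, C->BB, D->A

  step 0 ⇒ step 1: DCD ⇒ A·BB·A
    C ↦ BB
    D ↦ A
    A ↦ D  (constrained at step 1)
    B ↦ CB  (constrained at step 1)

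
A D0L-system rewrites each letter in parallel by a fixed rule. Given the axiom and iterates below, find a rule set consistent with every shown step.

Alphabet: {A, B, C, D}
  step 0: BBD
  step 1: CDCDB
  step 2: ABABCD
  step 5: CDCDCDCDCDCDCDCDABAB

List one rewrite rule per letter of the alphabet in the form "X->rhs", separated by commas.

A->CD, B->CD, C->A, D->B

  step 1 ⇒ step 2: CDCDB ⇒ A·B·A·B·CD
    B ↦ CD
    C ↦ A
    D ↦ B
    A ↦ CD  (constrained at step 2)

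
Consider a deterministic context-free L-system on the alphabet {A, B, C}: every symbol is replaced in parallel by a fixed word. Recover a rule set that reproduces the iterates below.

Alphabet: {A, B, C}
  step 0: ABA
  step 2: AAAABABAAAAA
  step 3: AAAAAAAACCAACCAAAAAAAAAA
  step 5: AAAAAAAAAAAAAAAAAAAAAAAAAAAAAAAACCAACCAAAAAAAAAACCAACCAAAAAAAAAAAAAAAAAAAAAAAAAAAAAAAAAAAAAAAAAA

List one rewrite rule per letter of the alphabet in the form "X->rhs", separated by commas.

  step 2 ⇒ step 3: AAAABABAAAAA ⇒ AA·AA·AA·AA·CC·AA·CC·AA·AA·AA·AA·AA
    A ↦ AA
    B ↦ CC
    C ↦ BA  (constrained at step 3)

A->AA, B->CC, C->BA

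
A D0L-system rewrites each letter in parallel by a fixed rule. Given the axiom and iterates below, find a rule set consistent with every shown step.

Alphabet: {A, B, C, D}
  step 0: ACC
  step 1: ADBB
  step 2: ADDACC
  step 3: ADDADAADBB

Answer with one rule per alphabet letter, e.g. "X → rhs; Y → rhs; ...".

  step 2 ⇒ step 3: ADDACC ⇒ AD·DA·DA·AD·B·B
    A ↦ AD
    C ↦ B
    D ↦ DA
  step 1 ⇒ step 2: ADBB ⇒ AD·DA·C·C
    B ↦ C

A->AD, B->C, C->B, D->DA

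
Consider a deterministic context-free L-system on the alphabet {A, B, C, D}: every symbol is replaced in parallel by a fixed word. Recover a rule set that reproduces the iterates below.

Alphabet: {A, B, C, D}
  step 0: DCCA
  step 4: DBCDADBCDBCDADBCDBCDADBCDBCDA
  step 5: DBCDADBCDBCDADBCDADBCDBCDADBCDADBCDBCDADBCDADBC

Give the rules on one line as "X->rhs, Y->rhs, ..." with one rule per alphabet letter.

A->C, B->C, C->DA, D->DB

  step 4 ⇒ step 5: DBCDADBCDBCDADBCDBCDADBCDBCDA ⇒ DB·C·DA·DB·C·DB·C·DA·DB·C·DA·DB·C·DB·C·DA·DB·C·DA·DB·C·DB·C·DA·DB·C·DA·DB·C
    A ↦ C
    B ↦ C
    C ↦ DA
    D ↦ DB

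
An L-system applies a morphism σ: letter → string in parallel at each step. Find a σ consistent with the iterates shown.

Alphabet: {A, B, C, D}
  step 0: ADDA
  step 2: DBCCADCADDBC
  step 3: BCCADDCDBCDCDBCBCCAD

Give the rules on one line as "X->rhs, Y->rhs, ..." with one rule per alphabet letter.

A->CD, B->CA, C->D, D->BC

  step 2 ⇒ step 3: DBCCADCADDBC ⇒ BC·CA·D·D·CD·BC·D·CD·BC·BC·CA·D
    A ↦ CD
    B ↦ CA
    C ↦ D
    D ↦ BC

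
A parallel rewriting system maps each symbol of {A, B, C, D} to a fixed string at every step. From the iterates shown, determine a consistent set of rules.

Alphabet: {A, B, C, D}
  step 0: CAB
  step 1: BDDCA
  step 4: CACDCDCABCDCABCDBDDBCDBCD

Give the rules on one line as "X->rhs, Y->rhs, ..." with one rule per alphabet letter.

  step 0 ⇒ step 1: CAB ⇒ B·DD·CA
    A ↦ DD
    B ↦ CA
    C ↦ B
    D ↦ CD  (constrained at step 1)

A->DD, B->CA, C->B, D->CD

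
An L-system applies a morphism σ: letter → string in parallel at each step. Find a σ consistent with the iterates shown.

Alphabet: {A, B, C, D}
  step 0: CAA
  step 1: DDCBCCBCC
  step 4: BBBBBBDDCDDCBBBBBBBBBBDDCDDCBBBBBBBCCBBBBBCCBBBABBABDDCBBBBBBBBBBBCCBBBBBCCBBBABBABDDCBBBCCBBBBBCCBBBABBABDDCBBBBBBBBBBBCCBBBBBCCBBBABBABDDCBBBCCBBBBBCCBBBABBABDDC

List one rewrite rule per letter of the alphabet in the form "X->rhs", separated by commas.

  step 0 ⇒ step 1: CAA ⇒ DDC·BCC·BCC
    A ↦ BCC
    C ↦ DDC
    B ↦ BB  (constrained at step 1)
    D ↦ BAB  (constrained at step 1)

A->BCC, B->BB, C->DDC, D->BAB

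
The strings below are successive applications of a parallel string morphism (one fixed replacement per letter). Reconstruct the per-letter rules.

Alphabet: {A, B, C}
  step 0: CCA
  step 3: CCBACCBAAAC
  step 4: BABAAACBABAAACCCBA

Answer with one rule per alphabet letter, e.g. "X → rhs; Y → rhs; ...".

A->C, B->AA, C->BA

  step 3 ⇒ step 4: CCBACCBAAAC ⇒ BA·BA·AA·C·BA·BA·AA·C·C·C·BA
    A ↦ C
    B ↦ AA
    C ↦ BA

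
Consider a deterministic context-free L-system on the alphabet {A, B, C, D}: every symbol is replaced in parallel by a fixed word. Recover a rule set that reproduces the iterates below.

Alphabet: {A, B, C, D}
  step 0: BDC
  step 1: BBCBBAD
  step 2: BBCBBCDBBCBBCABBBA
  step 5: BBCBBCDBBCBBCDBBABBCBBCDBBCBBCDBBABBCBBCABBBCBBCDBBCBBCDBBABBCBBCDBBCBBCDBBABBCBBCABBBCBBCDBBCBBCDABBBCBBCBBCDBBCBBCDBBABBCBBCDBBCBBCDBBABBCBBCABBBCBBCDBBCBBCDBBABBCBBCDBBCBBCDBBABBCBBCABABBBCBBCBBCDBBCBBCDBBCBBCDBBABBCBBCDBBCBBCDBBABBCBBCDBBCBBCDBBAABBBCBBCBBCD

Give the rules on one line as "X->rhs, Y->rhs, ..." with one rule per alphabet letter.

A->AB, B->BBC, C->D, D->BBA

  step 1 ⇒ step 2: BBCBBAD ⇒ BBC·BBC·D·BBC·BBC·AB·BBA
    A ↦ AB
    B ↦ BBC
    C ↦ D
    D ↦ BBA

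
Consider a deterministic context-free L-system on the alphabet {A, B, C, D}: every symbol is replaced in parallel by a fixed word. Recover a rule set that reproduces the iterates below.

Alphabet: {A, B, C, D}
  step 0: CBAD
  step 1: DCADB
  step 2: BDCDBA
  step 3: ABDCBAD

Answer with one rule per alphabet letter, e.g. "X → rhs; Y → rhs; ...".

  step 2 ⇒ step 3: BDCDBA ⇒ A·B·DC·B·A·D
    A ↦ D
    B ↦ A
    C ↦ DC
    D ↦ B

A->D, B->A, C->DC, D->B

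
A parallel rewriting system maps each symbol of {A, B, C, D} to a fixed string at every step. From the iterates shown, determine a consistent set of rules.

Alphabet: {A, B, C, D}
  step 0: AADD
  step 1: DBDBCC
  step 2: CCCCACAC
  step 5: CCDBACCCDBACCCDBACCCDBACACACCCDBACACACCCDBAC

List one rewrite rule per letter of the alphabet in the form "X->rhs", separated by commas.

A->DB, B->C, C->AC, D->C

  step 1 ⇒ step 2: DBDBCC ⇒ C·C·C·C·AC·AC
    B ↦ C
    C ↦ AC
    D ↦ C
  step 0 ⇒ step 1: AADD ⇒ DB·DB·C·C
    A ↦ DB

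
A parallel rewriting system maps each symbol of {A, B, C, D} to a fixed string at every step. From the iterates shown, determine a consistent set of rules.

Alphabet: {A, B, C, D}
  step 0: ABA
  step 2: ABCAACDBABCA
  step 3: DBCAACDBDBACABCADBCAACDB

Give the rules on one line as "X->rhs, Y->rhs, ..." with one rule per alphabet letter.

  step 2 ⇒ step 3: ABCAACDBABCA ⇒ DB·CA·AC·DB·DB·AC·AB·CA·DB·CA·AC·DB
    A ↦ DB
    B ↦ CA
    C ↦ AC
    D ↦ AB

A->DB, B->CA, C->AC, D->AB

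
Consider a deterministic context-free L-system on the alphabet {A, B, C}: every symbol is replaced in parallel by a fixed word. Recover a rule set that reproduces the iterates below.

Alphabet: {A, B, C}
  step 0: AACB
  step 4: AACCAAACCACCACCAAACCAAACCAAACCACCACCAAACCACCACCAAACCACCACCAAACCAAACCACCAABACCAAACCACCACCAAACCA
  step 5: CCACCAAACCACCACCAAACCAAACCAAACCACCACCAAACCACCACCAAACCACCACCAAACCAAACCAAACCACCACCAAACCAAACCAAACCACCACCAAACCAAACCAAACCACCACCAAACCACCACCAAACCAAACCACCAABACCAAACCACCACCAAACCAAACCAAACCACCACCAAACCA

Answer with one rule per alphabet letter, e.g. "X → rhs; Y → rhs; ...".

  step 4 ⇒ step 5: AACCAAACCACCACCAAACCAAACCAAACCACCACCAAACCACCACCAAACCACCACCAAACCAAACCACCAABACCAAACCACCACCAAACCA ⇒ CCA·CCA·A·A·CCA·CCA·CCA·A·A·CCA·A·A·CCA·A·A·CCA·CCA·CCA·A·A·CCA·CCA·CCA·A·A·CCA·CCA·CCA·A·A·CCA·A·A·CCA·A·A·CCA·CCA·CCA·A·A·CCA·A·A·CCA·A·A·CCA·CCA·CCA·A·A·CCA·A·A·CCA·A·A·CCA·CCA·CCA·A·A·CCA·CCA·CCA·A·A·CCA·A·A·CCA·CCA·ABA·CCA·A·A·CCA·CCA·CCA·A·A·CCA·A·A·CCA·A·A·CCA·CCA·CCA·A·A·CCA
    A ↦ CCA
    B ↦ ABA
    C ↦ A

A->CCA, B->ABA, C->A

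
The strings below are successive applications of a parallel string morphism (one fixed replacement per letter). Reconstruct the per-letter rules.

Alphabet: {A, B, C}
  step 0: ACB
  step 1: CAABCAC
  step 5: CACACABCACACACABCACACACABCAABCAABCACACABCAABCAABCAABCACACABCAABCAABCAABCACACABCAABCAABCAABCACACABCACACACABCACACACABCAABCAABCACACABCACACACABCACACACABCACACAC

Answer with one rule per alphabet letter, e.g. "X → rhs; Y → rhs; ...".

A->CA, B->CAC, C->AB

  step 0 ⇒ step 1: ACB ⇒ CA·AB·CAC
    A ↦ CA
    B ↦ CAC
    C ↦ AB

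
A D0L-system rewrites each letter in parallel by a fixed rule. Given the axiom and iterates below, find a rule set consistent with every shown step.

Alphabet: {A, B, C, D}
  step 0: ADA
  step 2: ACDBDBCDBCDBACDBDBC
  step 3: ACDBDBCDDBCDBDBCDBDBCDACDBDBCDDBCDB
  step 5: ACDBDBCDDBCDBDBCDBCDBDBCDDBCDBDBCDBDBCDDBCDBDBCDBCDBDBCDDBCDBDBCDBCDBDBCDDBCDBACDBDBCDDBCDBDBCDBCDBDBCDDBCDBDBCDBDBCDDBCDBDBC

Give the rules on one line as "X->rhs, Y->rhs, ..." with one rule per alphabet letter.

  step 2 ⇒ step 3: ACDBDBCDBCDBACDBDBC ⇒ ACD·B·DBC·D·DBC·D·B·DBC·D·B·DBC·D·ACD·B·DBC·D·DBC·D·B
    A ↦ ACD
    B ↦ D
    C ↦ B
    D ↦ DBC

A->ACD, B->D, C->B, D->DBC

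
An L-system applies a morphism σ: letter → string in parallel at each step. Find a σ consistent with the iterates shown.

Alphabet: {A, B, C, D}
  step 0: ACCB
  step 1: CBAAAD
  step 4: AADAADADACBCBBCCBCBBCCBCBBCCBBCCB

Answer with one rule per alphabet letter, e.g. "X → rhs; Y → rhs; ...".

A->CB, B->AD, C->A, D->BC

  step 0 ⇒ step 1: ACCB ⇒ CB·A·A·AD
    A ↦ CB
    B ↦ AD
    C ↦ A
    D ↦ BC  (constrained at step 1)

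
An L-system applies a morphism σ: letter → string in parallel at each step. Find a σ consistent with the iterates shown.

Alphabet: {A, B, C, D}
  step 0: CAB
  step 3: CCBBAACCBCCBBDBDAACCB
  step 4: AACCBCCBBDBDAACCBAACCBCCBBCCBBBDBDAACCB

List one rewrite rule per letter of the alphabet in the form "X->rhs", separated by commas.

A->BD, B->CCB, C->A, D->B

  step 3 ⇒ step 4: CCBBAACCBCCBBDBDAACCB ⇒ A·A·CCB·CCB·BD·BD·A·A·CCB·A·A·CCB·CCB·B·CCB·B·BD·BD·A·A·CCB
    A ↦ BD
    B ↦ CCB
    C ↦ A
    D ↦ B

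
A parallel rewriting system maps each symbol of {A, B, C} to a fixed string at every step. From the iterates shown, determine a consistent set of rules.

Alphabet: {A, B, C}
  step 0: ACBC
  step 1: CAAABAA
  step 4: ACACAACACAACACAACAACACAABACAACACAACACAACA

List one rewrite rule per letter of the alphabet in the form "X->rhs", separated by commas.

  step 0 ⇒ step 1: ACBC ⇒ CA·A·ABA·A
    A ↦ CA
    B ↦ ABA
    C ↦ A

A->CA, B->ABA, C->A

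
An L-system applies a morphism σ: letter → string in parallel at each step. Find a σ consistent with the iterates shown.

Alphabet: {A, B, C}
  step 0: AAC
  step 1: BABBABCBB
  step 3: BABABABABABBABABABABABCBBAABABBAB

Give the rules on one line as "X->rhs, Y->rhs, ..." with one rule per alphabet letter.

A->BAB, B->A, C->CBB

  step 0 ⇒ step 1: AAC ⇒ BAB·BAB·CBB
    A ↦ BAB
    C ↦ CBB
    B ↦ A  (constrained at step 1)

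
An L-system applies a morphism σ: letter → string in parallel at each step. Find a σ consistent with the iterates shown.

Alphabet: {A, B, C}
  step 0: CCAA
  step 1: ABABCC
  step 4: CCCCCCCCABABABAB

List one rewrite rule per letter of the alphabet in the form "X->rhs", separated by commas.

A->C, B->C, C->AB

  step 0 ⇒ step 1: CCAA ⇒ AB·AB·C·C
    A ↦ C
    C ↦ AB
    B ↦ C  (constrained at step 1)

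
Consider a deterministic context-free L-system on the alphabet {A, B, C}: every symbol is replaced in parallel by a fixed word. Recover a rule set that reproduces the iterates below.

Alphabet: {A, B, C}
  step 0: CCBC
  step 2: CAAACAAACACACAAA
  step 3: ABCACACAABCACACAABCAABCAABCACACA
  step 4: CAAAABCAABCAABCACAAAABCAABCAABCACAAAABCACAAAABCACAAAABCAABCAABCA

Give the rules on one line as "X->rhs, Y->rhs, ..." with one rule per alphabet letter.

A->CA, B->AA, C->AB

  step 3 ⇒ step 4: ABCACACAABCACACAABCAABCAABCACACA ⇒ CA·AA·AB·CA·AB·CA·AB·CA·CA·AA·AB·CA·AB·CA·AB·CA·CA·AA·AB·CA·CA·AA·AB·CA·CA·AA·AB·CA·AB·CA·AB·CA
    A ↦ CA
    B ↦ AA
    C ↦ AB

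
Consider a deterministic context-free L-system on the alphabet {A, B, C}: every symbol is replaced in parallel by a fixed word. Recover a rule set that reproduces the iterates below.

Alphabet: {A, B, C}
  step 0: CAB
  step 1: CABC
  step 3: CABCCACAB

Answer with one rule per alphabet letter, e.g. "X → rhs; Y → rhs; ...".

  step 0 ⇒ step 1: CAB ⇒ CA·B·C
    A ↦ B
    B ↦ C
    C ↦ CA

A->B, B->C, C->CA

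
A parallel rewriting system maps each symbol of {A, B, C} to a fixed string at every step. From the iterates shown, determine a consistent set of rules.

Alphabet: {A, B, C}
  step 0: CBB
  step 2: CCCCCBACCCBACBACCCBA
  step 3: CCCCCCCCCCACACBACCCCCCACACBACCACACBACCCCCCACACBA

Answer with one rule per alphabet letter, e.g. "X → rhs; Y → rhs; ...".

  step 2 ⇒ step 3: CCCCCBACCCBACBACCCBA ⇒ CC·CC·CC·CC·CC·ACA·CBA·CC·CC·CC·ACA·CBA·CC·ACA·CBA·CC·CC·CC·ACA·CBA
    A ↦ CBA
    B ↦ ACA
    C ↦ CC

A->CBA, B->ACA, C->CC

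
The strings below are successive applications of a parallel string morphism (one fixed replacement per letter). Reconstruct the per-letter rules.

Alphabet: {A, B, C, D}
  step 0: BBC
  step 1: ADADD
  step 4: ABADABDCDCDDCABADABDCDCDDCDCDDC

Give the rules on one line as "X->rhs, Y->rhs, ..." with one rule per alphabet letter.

A->AB, B->AD, C->D, D->DC

  step 0 ⇒ step 1: BBC ⇒ AD·AD·D
    B ↦ AD
    C ↦ D
    A ↦ AB  (constrained at step 1)
    D ↦ DC  (constrained at step 1)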